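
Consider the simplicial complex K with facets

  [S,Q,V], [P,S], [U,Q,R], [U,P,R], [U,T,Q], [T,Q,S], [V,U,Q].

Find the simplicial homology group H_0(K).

We work with the vertex ordering P < Q < R < S < T < U < V. The simplices of K, each written with vertices in increasing order, are:

  0-simplices (7): P, Q, R, S, T, U, V
  1-simplices (13): PR, PS, PU, QR, QS, QT, QU, QV, RU, ST, SV, TU, UV
  2-simplices (6): PRU, QRU, QST, QSV, QTU, QUV

giving chain groups C_0 ≅ Z^7, C_1 ≅ Z^13, C_2 ≅ Z^6.

∂_1: C_1 → C_0 is given by ∂[p,q] = [q] − [p]. For instance
  ∂PU = U − P.
This gives a 7×13 integer matrix of rank 6; reducing to Smith normal form yields diagonal entries (1,1,1,1,1,1).

∂_2: C_2 → C_1 maps a triangle to the signed sum of its edges. For instance
  ∂QRU = RU − QU + QR,
  ∂PRU = RU − PU + PR.
This gives a 13×6 integer matrix of rank 6; reducing to Smith normal form yields diagonal entries (1,1,1,1,1,1).

Computing H_k = (kernel of ∂_k) / (image of ∂_{k+1}):

  H_0: rank C_0 − rank ∂_1 = 7 − 6 = 1, and the invariant factors of ∂_1 are all 1, so H_0 = Z.

H_0 = Z.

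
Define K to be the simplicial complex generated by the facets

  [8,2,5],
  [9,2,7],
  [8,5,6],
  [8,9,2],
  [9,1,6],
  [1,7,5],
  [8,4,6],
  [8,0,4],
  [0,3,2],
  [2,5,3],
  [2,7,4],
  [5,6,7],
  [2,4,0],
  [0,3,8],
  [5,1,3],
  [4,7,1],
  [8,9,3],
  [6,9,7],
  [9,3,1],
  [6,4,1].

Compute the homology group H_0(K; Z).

H_0 = Z.

Fix the vertex order 0 < 1 < 2 < 3 < 4 < 5 < 6 < 7 < 8 < 9 and write every simplex with vertices in increasing order. Then dim K = 2 and the simplices of K are:

  0-simplices (10): [0], [1], [2], [3], [4], [5], [6], [7], [8], [9]
  1-simplices (30): (30 of them)
  2-simplices (20): (20 of them)

so the chain groups are C_0 ≅ Z^10, C_1 ≅ Z^30, C_2 ≅ Z^20.

The boundary map ∂_1: C_1 → C_0 sends each edge [p,q] (with p < q) to q − p. For instance
  ∂[2,8] = [8] − [2].
The 10×30 boundary matrix has rank 9 and Smith normal form diag(1,1,1,1,1,1,1,1,1).

Boundary ∂_2: C_2 → C_1 acts by ∂[p,q,r] = [q,r] − [p,r] + [p,q]. For instance
  ∂[0,2,3] = [2,3] − [0,3] + [0,2],
  ∂[5,6,7] = [6,7] − [5,7] + [5,6].
This gives a 30×20 integer matrix of rank 20; reducing to Smith normal form yields diagonal entries (1,1,1,1,1,1,1,1,1,1,1,1,1,1,1,1,1,1,1,2).

From H_k ≅ ker(∂_k) / im(∂_{k+1}) we obtain:

  H_0: rank C_0 − rank ∂_1 = 10 − 9 = 1, and the invariant factors of ∂_1 are all 1, so H_0 ≅ Z.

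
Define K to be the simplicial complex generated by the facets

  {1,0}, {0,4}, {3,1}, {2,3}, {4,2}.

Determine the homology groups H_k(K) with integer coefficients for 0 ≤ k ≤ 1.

H_0 = Z,  H_1 = Z.

Take the total order 0 < 1 < 2 < 3 < 4 on the vertex set. Then K (dimension 1) consists of the simplices:

  0-simplices (5): [0], [1], [2], [3], [4]
  1-simplices (5): [0,1], [0,4], [1,3], [2,3], [2,4]

so the chain groups are C_0 ≅ Z^5, C_1 ≅ Z^5.

Boundary ∂_1: C_1 → C_0 maps an edge to its endpoints' difference, ∂[p,q] = q − p. For instance
  ∂[2,4] = [4] − [2].
The 5×5 boundary matrix has rank 4 and Smith normal form diag(1,1,1,1).

From H_k ≅ ker(∂_k) / im(∂_{k+1}) we obtain:

  H_0: rank C_0 − rank ∂_1 = 5 − 4 = 1, and the invariant factors of ∂_1 are all 1, so H_0 ≅ Z.
  H_1: rank ker ∂_1 − rank ∂_2 = (5 − 4) − 0 = 1, and there is no ∂_2, so H_1 ≅ Z.

(K is a triangulation of the circle S^1.)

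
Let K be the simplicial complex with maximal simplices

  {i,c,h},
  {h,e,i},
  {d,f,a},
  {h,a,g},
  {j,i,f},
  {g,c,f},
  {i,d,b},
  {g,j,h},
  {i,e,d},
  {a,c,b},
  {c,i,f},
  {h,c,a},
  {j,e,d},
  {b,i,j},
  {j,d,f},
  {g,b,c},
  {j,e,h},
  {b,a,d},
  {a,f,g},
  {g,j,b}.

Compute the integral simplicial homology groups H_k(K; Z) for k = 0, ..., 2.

We work with the vertex ordering a < b < c < d < e < f < g < h < i < j. The simplices of K, each written with vertices in increasing order, are:

  0-simplices (10): a, b, c, d, e, f, g, h, i, j
  1-simplices (30): ab, ac, ad, af, ag, ah, bc, bd, bg, bi, bj, cf, cg, ch, ci, de, df, di, dj, eh, ei, ej, fg, fi, fj, gh, gj, hi, hj, ij
  2-simplices (20): abc, abd, ach, adf, afg, agh, bcg, bdi, bgj, bij, cfg, cfi, chi, dei, dej, dfj, ehi, ehj, fij, ghj

so the chain groups are C_0 ≅ Z^10, C_1 ≅ Z^30, C_2 ≅ Z^20.

The boundary map ∂_1: C_1 → C_0 sends each edge [p,q] (with p < q) to q − p. For instance
  ∂ej = j − e.
The 10×30 boundary matrix has rank 9 and Smith normal form diag(1,1,1,1,1,1,1,1,1).

Boundary ∂_2: C_2 → C_1 maps a triangle to the signed sum of its edges. For instance
  ∂cfi = fi − ci + cf,
  ∂dej = ej − dj + de.
The resulting 30×20 matrix has rank 20, and its Smith normal form has invariant factors (1,1,1,1,1,1,1,1,1,1,1,1,1,1,1,1,1,1,1,2).

Computing H_k = (kernel of ∂_k) / (image of ∂_{k+1}):

  H_0: rank C_0 − rank ∂_1 = 10 − 9 = 1, and the invariant factors of ∂_1 are all 1, so H_0 = Z.
  H_1: rank ker ∂_1 − rank ∂_2 = (30 − 9) − 20 = 1, and ∂_2 has invariant factor 2 > 1, so H_1 = Z × Z/2.
  H_2: rank ker ∂_2 − rank ∂_3 = (20 − 20) − 0 = 0, and there is no ∂_3, so H_2 = 0.

H_0 = Z,  H_1 = Z × Z/2,  H_2 = 0.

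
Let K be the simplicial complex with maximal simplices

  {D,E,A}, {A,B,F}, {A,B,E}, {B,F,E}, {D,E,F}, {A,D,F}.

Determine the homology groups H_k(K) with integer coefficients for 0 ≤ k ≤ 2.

Fix the vertex order A < B < D < E < F and write every simplex with vertices in increasing order. Then dim K = 2 and the simplices of K are:

  0-simplices (5): A, B, D, E, F
  1-simplices (9): AB, AD, AE, AF, BE, BF, DE, DF, EF
  2-simplices (6): ABE, ABF, ADE, ADF, BEF, DEF

giving chain groups C_0 ≅ Z^5, C_1 ≅ Z^9, C_2 ≅ Z^6.

∂_1: C_1 → C_0 is given by ∂[p,q] = [q] − [p].
The 5×9 boundary matrix has rank 4 and Smith normal form diag(1,1,1,1).

∂_2: C_2 → C_1 maps a triangle to the signed sum of its edges. For instance
  ∂ABE = BE − AE + AB,
  ∂ADE = DE − AE + AD.
The 9×6 boundary matrix has rank 5 and Smith normal form diag(1,1,1,1,1).

Reading off H_k = ker ∂_k / im ∂_{k+1}:

  H_0: rank C_0 − rank ∂_1 = 5 − 4 = 1, and the invariant factors of ∂_1 are all 1, so H_0 ≅ Z.
  H_1: rank ker ∂_1 − rank ∂_2 = (9 − 4) − 5 = 0, and the invariant factors of ∂_2 are all 1, so H_1 ≅ 0.
  H_2: rank ker ∂_2 − rank ∂_3 = (6 − 5) − 0 = 1, and there is no ∂_3, so H_2 ≅ Z.

As a check, the Euler characteristic is 5 − 9 + 6 = 2, which agrees with 1 − 0 + 1 = 2.
(K is a triangulation of the 2-sphere S^2.)

H_0 = Z,  H_1 = 0,  H_2 = Z.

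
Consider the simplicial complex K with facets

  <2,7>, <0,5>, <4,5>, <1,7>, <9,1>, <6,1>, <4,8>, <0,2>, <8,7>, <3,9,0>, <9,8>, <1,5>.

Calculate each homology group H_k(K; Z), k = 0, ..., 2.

We work with the vertex ordering 0 < 1 < 2 < 3 < 4 < 5 < 6 < 7 < 8 < 9. The simplices of K, each written with vertices in increasing order, are:

  0-simplices (10): [0], [1], [2], [3], [4], [5], [6], [7], [8], [9]
  1-simplices (14): [0,2], [0,3], [0,5], [0,9], [1,5], [1,6], [1,7], [1,9], [2,7], [3,9], [4,5], [4,8], [7,8], [8,9]
  2-simplices (1): [0,3,9]

so the chain groups are C_0 ≅ Z^10, C_1 ≅ Z^14, C_2 ≅ Z^1.

Boundary ∂_1: C_1 → C_0 is given by ∂[p,q] = [q] − [p]. For instance
  ∂[8,9] = [9] − [8].
This gives a 10×14 integer matrix of rank 9; reducing to Smith normal form yields diagonal entries (1,1,1,1,1,1,1,1,1).

Boundary ∂_2: C_2 → C_1 acts by ∂[p,q,r] = [q,r] − [p,r] + [p,q]. For instance
  ∂[0,3,9] = [3,9] − [0,9] + [0,3].
The 14×1 boundary matrix has rank 1 and Smith normal form diag(1).

From H_k ≅ ker(∂_k) / im(∂_{k+1}) we obtain:

  H_0: rank C_0 − rank ∂_1 = 10 − 9 = 1, and the invariant factors of ∂_1 are all 1, so H_0 = Z.
  H_1: rank ker ∂_1 − rank ∂_2 = (14 − 9) − 1 = 4, and the invariant factors of ∂_2 are all 1, so H_1 = Z^4.
  H_2: rank ker ∂_2 − rank ∂_3 = (1 − 1) − 0 = 0, and there is no ∂_3, so H_2 = 0.

H_0 ≅ Z,  H_1 ≅ Z^4,  H_2 = 0.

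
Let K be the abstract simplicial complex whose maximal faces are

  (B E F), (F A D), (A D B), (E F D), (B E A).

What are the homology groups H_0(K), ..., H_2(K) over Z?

H_0 = Z,  H_1 = Z,  H_2 = 0.

Take the total order A < B < D < E < F on the vertex set. Then K (dimension 2) consists of the simplices:

  0-simplices (5): A, B, D, E, F
  1-simplices (10): AB, AD, AE, AF, BD, BE, BF, DE, DF, EF
  2-simplices (5): ABD, ABE, ADF, BEF, DEF

giving chain groups C_0 ≅ Z^5, C_1 ≅ Z^10, C_2 ≅ Z^5.

Boundary ∂_1: C_1 → C_0 maps an edge to its endpoints' difference, ∂[p,q] = q − p.
As a 5×10 matrix over Z this has rank 4, with invariant factors (1,1,1,1).

∂_2: C_2 → C_1 acts by ∂[p,q,r] = [q,r] − [p,r] + [p,q]. For instance
  ∂ADF = DF − AF + AD,
  ∂DEF = EF − DF + DE.
This gives a 10×5 integer matrix of rank 5; reducing to Smith normal form yields diagonal entries (1,1,1,1,1).

From H_k ≅ ker(∂_k) / im(∂_{k+1}) we obtain:

  H_0: rank C_0 − rank ∂_1 = 5 − 4 = 1, and the invariant factors of ∂_1 are all 1, so H_0 ≅ Z.
  H_1: rank ker ∂_1 − rank ∂_2 = (10 − 4) − 5 = 1, and the invariant factors of ∂_2 are all 1, so H_1 ≅ Z.
  H_2: rank ker ∂_2 − rank ∂_3 = (5 − 5) − 0 = 0, and there is no ∂_3, so H_2 ≅ 0.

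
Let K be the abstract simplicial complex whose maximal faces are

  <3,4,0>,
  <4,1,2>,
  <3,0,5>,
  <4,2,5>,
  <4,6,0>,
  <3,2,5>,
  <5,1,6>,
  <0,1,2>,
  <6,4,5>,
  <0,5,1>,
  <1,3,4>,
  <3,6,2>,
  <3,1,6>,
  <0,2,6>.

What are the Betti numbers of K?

b_0 = 1, b_1 = 2, b_2 = 1.

Fix the vertex order 0 < 1 < 2 < 3 < 4 < 5 < 6 and write every simplex with vertices in increasing order. Then dim K = 2 and the simplices of K are:

  0-simplices (7): [0], [1], [2], [3], [4], [5], [6]
  1-simplices (21): [0,1], [0,2], [0,3], [0,4], [0,5], [0,6], [1,2], [1,3], [1,4], [1,5], [1,6], [2,3], [2,4], [2,5], [2,6], [3,4], [3,5], [3,6], [4,5], [4,6], [5,6]
  2-simplices (14): [0,1,2], [0,1,5], [0,2,6], [0,3,4], [0,3,5], [0,4,6], [1,2,4], [1,3,4], [1,3,6], [1,5,6], [2,3,5], [2,3,6], [2,4,5], [4,5,6]

giving chain groups C_0 ≅ Z^7, C_1 ≅ Z^21, C_2 ≅ Z^14.

Boundary ∂_1: C_1 → C_0 maps an edge to its endpoints' difference, ∂[p,q] = q − p.
The resulting 7×21 matrix has rank 6, and its Smith normal form has invariant factors (1,1,1,1,1,1).

∂_2: C_2 → C_1 maps a triangle to the signed sum of its edges. For instance
  ∂[1,3,4] = [3,4] − [1,4] + [1,3],
  ∂[1,2,4] = [2,4] − [1,4] + [1,2].
The 21×14 boundary matrix has rank 13 and Smith normal form diag(1,1,1,1,1,1,1,1,1,1,1,1,1).

From H_k ≅ ker(∂_k) / im(∂_{k+1}) we obtain:

  H_0: rank C_0 − rank ∂_1 = 7 − 6 = 1, and the invariant factors of ∂_1 are all 1, so H_0 = Z.
  H_1: rank ker ∂_1 − rank ∂_2 = (21 − 6) − 13 = 2, and the invariant factors of ∂_2 are all 1, so H_1 = Z^2.
  H_2: rank ker ∂_2 − rank ∂_3 = (14 − 13) − 0 = 1, and there is no ∂_3, so H_2 = Z.

(K is a triangulation of the torus T^2.)

Hence the Betti numbers are b_0 = 1, b_1 = 2, b_2 = 1.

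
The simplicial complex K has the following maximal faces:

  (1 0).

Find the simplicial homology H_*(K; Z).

H_0 ≅ Z,  H_1 = 0.

We work with the vertex ordering 0 < 1. The simplices of K, each written with vertices in increasing order, are:

  0-simplices (2): [0], [1]
  1-simplices (1): [0,1]

giving chain groups C_0 ≅ Z^2, C_1 ≅ Z^1.

Boundary ∂_1: C_1 → C_0 sends each edge [p,q] (with p < q) to q − p. For instance
  ∂[0,1] = [1] − [0].
As a 2×1 matrix over Z this has rank 1, with invariant factors (1).

Reading off H_k = ker ∂_k / im ∂_{k+1}:

  H_0: rank C_0 − rank ∂_1 = 2 − 1 = 1, and the invariant factors of ∂_1 are all 1, so H_0 ≅ Z.
  H_1: rank ker ∂_1 − rank ∂_2 = (1 − 1) − 0 = 0, and there is no ∂_2, so H_1 ≅ 0.

As a check, the Euler characteristic is 2 − 1 = 1, which agrees with 1 − 0 = 1.
(K is a triangulation of the 1-simplex.)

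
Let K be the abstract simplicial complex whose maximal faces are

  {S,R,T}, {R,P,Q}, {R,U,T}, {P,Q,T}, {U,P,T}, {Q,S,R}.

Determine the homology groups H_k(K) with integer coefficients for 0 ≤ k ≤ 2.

H_0 = Z,  H_1 = Z,  H_2 = 0.

Take the total order P < Q < R < S < T < U on the vertex set. Then K (dimension 2) consists of the simplices:

  0-simplices (6): P, Q, R, S, T, U
  1-simplices (12): PQ, PR, PT, PU, QR, QS, QT, RS, RT, RU, ST, TU
  2-simplices (6): PQR, PQT, PTU, QRS, RST, RTU

so the chain groups are C_0 ≅ Z^6, C_1 ≅ Z^12, C_2 ≅ Z^6.

Boundary ∂_1: C_1 → C_0 sends each edge [p,q] (with p < q) to q − p.
This gives a 6×12 integer matrix of rank 5; reducing to Smith normal form yields diagonal entries (1,1,1,1,1).

The boundary map ∂_2: C_2 → C_1 maps a triangle to the signed sum of its edges. For instance
  ∂PQT = QT − PT + PQ,
  ∂RST = ST − RT + RS.
This gives a 12×6 integer matrix of rank 6; reducing to Smith normal form yields diagonal entries (1,1,1,1,1,1).

Reading off H_k = ker ∂_k / im ∂_{k+1}:

  H_0: rank C_0 − rank ∂_1 = 6 − 5 = 1, and the invariant factors of ∂_1 are all 1, so H_0 ≅ Z.
  H_1: rank ker ∂_1 − rank ∂_2 = (12 − 5) − 6 = 1, and the invariant factors of ∂_2 are all 1, so H_1 ≅ Z.
  H_2: rank ker ∂_2 − rank ∂_3 = (6 − 6) − 0 = 0, and there is no ∂_3, so H_2 ≅ 0.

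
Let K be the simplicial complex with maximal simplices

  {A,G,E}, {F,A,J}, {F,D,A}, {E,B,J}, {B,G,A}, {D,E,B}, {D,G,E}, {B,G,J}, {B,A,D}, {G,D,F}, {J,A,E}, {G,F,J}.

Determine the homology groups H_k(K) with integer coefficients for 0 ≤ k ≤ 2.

Take the total order A < B < D < E < F < G < J on the vertex set. Then K (dimension 2) consists of the simplices:

  0-simplices (7): A, B, D, E, F, G, J
  1-simplices (18): AB, AD, AE, AF, AG, AJ, BD, BE, BG, BJ, DE, DF, DG, EG, EJ, FG, FJ, GJ
  2-simplices (12): ABD, ABG, ADF, AEG, AEJ, AFJ, BDE, BEJ, BGJ, DEG, DFG, FGJ

giving chain groups C_0 ≅ Z^7, C_1 ≅ Z^18, C_2 ≅ Z^12.

The boundary map ∂_1: C_1 → C_0 is given by ∂[p,q] = [q] − [p]. For instance
  ∂BG = G − B.
As a 7×18 matrix over Z this has rank 6, with invariant factors (1,1,1,1,1,1).

∂_2: C_2 → C_1 sends each 2-simplex [p,q,r] to [q,r] − [p,r] + [p,q]. For instance
  ∂FGJ = GJ − FJ + FG,
  ∂DFG = FG − DG + DF.
As a 18×12 matrix over Z this has rank 12, with invariant factors (1,1,1,1,1,1,1,1,1,1,1,2).

Computing H_k = (kernel of ∂_k) / (image of ∂_{k+1}):

  H_0: rank C_0 − rank ∂_1 = 7 − 6 = 1, and the invariant factors of ∂_1 are all 1, so H_0 ≅ Z.
  H_1: rank ker ∂_1 − rank ∂_2 = (18 − 6) − 12 = 0, and ∂_2 has invariant factor 2 > 1, so H_1 ≅ Z/2Z.
  H_2: rank ker ∂_2 − rank ∂_3 = (12 − 12) − 0 = 0, and there is no ∂_3, so H_2 ≅ 0.

As a check, the Euler characteristic is 7 − 18 + 12 = 1, which agrees with 1 − 0 + 0 = 1.

H_0 = Z,  H_1 = Z/2Z,  H_2 = 0.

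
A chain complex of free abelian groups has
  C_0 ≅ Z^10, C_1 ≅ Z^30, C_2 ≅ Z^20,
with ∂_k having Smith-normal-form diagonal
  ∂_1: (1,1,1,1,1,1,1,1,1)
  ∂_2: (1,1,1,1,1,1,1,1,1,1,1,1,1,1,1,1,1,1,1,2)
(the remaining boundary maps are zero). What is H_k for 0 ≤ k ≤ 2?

H_0 = Z,  H_1 = Z ⊕ Z/2,  H_2 = 0.

H_0: b_0 = 10 − 0 − 9 = 1; torsion from ∂_1 factors > 1: none. So H_0 = Z.
H_1: b_1 = 30 − 9 − 20 = 1; torsion from ∂_2 factors > 1: [2]. So H_1 = Z ⊕ Z/2.
H_2: b_2 = 20 − 20 − 0 = 0; torsion from ∂_3 factors > 1: none. So H_2 = 0.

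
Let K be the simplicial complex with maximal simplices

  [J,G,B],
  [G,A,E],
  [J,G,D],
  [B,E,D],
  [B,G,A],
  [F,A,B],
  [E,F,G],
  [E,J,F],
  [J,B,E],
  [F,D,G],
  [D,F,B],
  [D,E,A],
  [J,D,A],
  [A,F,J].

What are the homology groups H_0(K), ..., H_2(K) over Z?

Fix the vertex order A < B < D < E < F < G < J and write every simplex with vertices in increasing order. Then dim K = 2 and the simplices of K are:

  0-simplices (7): A, B, D, E, F, G, J
  1-simplices (21): AB, AD, AE, AF, AG, AJ, BD, BE, BF, BG, BJ, DE, DF, DG, DJ, EF, EG, EJ, FG, FJ, GJ
  2-simplices (14): ABF, ABG, ADE, ADJ, AEG, AFJ, BDE, BDF, BEJ, BGJ, DFG, DGJ, EFG, EFJ

giving chain groups C_0 ≅ Z^7, C_1 ≅ Z^21, C_2 ≅ Z^14.

The boundary map ∂_1: C_1 → C_0 is given by ∂[p,q] = [q] − [p].
The 7×21 boundary matrix has rank 6 and Smith normal form diag(1,1,1,1,1,1).

The boundary map ∂_2: C_2 → C_1 sends each 2-simplex [p,q,r] to [q,r] − [p,r] + [p,q]. For instance
  ∂ABG = BG − AG + AB,
  ∂AFJ = FJ − AJ + AF.
The 21×14 boundary matrix has rank 13 and Smith normal form diag(1,1,1,1,1,1,1,1,1,1,1,1,1).

Computing H_k = (kernel of ∂_k) / (image of ∂_{k+1}):

  H_0: rank C_0 − rank ∂_1 = 7 − 6 = 1, and the invariant factors of ∂_1 are all 1, so H_0 = Z.
  H_1: rank ker ∂_1 − rank ∂_2 = (21 − 6) − 13 = 2, and the invariant factors of ∂_2 are all 1, so H_1 = Z^2.
  H_2: rank ker ∂_2 − rank ∂_3 = (14 − 13) − 0 = 1, and there is no ∂_3, so H_2 = Z.

(K is a triangulation of the torus T^2.)

H_0 = Z,  H_1 = Z^2,  H_2 = Z.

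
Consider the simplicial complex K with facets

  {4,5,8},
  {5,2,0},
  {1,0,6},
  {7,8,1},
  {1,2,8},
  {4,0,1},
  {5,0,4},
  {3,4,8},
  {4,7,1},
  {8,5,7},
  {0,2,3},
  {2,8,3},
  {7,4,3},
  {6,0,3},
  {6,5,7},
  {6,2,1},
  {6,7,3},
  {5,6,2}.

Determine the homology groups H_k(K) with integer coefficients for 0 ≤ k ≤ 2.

We work with the vertex ordering 0 < 1 < 2 < 3 < 4 < 5 < 6 < 7 < 8. The simplices of K, each written with vertices in increasing order, are:

  0-simplices (9): [0], [1], [2], [3], [4], [5], [6], [7], [8]
  1-simplices (27): (27 of them)
  2-simplices (18): [0,1,4], [0,1,6], [0,2,3], [0,2,5], [0,3,6], [0,4,5], [1,2,6], [1,2,8], [1,4,7], [1,7,8], [2,3,8], [2,5,6], [3,4,7], [3,4,8], [3,6,7], [4,5,8], [5,6,7], [5,7,8]

Hence C_0 ≅ Z^9, C_1 ≅ Z^27, C_2 ≅ Z^18.

∂_1: C_1 → C_0 sends each edge [p,q] (with p < q) to q − p. For instance
  ∂[2,5] = [5] − [2].
As a 9×27 matrix over Z this has rank 8, with invariant factors (1,1,1,1,1,1,1,1).

Boundary ∂_2: C_2 → C_1 maps a triangle to the signed sum of its edges. For instance
  ∂[0,1,4] = [1,4] − [0,4] + [0,1],
  ∂[3,6,7] = [6,7] − [3,7] + [3,6].
As a 27×18 matrix over Z this has rank 18, with invariant factors (1,1,1,1,1,1,1,1,1,1,1,1,1,1,1,1,1,2).

Computing H_k = (kernel of ∂_k) / (image of ∂_{k+1}):

  H_0: rank C_0 − rank ∂_1 = 9 − 8 = 1, and the invariant factors of ∂_1 are all 1, so H_0 = Z.
  H_1: rank ker ∂_1 − rank ∂_2 = (27 − 8) − 18 = 1, and ∂_2 has invariant factor 2 > 1, so H_1 = Z × Z/2.
  H_2: rank ker ∂_2 − rank ∂_3 = (18 − 18) − 0 = 0, and there is no ∂_3, so H_2 = 0.

As a check, the Euler characteristic is 9 − 27 + 18 = 0, which agrees with 1 − 1 + 0 = 0.

H_0 ≅ Z,  H_1 ≅ Z × Z/2,  H_2 = 0.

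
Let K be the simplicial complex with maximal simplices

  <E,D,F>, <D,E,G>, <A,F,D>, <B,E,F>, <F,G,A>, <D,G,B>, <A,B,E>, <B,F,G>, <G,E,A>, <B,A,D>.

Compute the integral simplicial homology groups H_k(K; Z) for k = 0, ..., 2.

H_0 = Z,  H_1 = Z/2,  H_2 = 0.

Take the total order A < B < D < E < F < G on the vertex set. Then K (dimension 2) consists of the simplices:

  0-simplices (6): A, B, D, E, F, G
  1-simplices (15): AB, AD, AE, AF, AG, BD, BE, BF, BG, DE, DF, DG, EF, EG, FG
  2-simplices (10): ABD, ABE, ADF, AEG, AFG, BDG, BEF, BFG, DEF, DEG

giving chain groups C_0 ≅ Z^6, C_1 ≅ Z^15, C_2 ≅ Z^10.

The boundary map ∂_1: C_1 → C_0 maps an edge to its endpoints' difference, ∂[p,q] = q − p.
This gives a 6×15 integer matrix of rank 5; reducing to Smith normal form yields diagonal entries (1,1,1,1,1).

Boundary ∂_2: C_2 → C_1 maps a triangle to the signed sum of its edges. For instance
  ∂ADF = DF − AF + AD,
  ∂ABE = BE − AE + AB.
The 15×10 boundary matrix has rank 10 and Smith normal form diag(1,1,1,1,1,1,1,1,1,2).

Now H_k = ker ∂_k / im ∂_{k+1}, so:

  H_0: rank C_0 − rank ∂_1 = 6 − 5 = 1, and the invariant factors of ∂_1 are all 1, so H_0 ≅ Z.
  H_1: rank ker ∂_1 − rank ∂_2 = (15 − 5) − 10 = 0, and ∂_2 has invariant factor 2 > 1, so H_1 ≅ Z/2.
  H_2: rank ker ∂_2 − rank ∂_3 = (10 − 10) − 0 = 0, and there is no ∂_3, so H_2 ≅ 0.

As a check, the Euler characteristic is 6 − 15 + 10 = 1, which agrees with 1 − 0 + 0 = 1.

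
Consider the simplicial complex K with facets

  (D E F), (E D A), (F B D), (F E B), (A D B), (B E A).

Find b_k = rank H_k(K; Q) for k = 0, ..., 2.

We work with the vertex ordering A < B < D < E < F. The simplices of K, each written with vertices in increasing order, are:

  0-simplices (5): A, B, D, E, F
  1-simplices (9): AB, AD, AE, BD, BE, BF, DE, DF, EF
  2-simplices (6): ABD, ABE, ADE, BDF, BEF, DEF

Hence C_0 ≅ Z^5, C_1 ≅ Z^9, C_2 ≅ Z^6.

∂_1: C_1 → C_0 maps an edge to its endpoints' difference, ∂[p,q] = q − p.
The 5×9 boundary matrix has rank 4 and Smith normal form diag(1,1,1,1).

The boundary map ∂_2: C_2 → C_1 maps a triangle to the signed sum of its edges. For instance
  ∂BDF = DF − BF + BD,
  ∂ABD = BD − AD + AB.
The 9×6 boundary matrix has rank 5 and Smith normal form diag(1,1,1,1,1).

Computing H_k = (kernel of ∂_k) / (image of ∂_{k+1}):

  H_0: rank C_0 − rank ∂_1 = 5 − 4 = 1, and the invariant factors of ∂_1 are all 1, so H_0 = Z.
  H_1: rank ker ∂_1 − rank ∂_2 = (9 − 4) − 5 = 0, and the invariant factors of ∂_2 are all 1, so H_1 = 0.
  H_2: rank ker ∂_2 − rank ∂_3 = (6 − 5) − 0 = 1, and there is no ∂_3, so H_2 = Z.

As a check, the Euler characteristic is 5 − 9 + 6 = 2, which agrees with 1 − 0 + 1 = 2.

Hence the Betti numbers are b_0 = 1, b_1 = 0, b_2 = 1.

b_0 = 1, b_1 = 0, b_2 = 1.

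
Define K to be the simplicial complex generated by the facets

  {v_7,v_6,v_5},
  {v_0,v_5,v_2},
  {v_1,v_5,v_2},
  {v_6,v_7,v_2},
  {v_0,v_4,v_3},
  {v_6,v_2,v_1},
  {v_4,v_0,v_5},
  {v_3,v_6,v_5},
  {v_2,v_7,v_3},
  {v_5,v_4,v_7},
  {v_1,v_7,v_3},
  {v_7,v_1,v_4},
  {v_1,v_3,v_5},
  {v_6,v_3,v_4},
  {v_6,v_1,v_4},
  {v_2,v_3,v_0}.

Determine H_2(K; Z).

H_2 ≅ Z.

Take the total order v_0 < v_1 < v_2 < v_3 < v_4 < v_5 < v_6 < v_7 on the vertex set. Then K (dimension 2) consists of the simplices:

  0-simplices (8): [v_0], [v_1], [v_2], [v_3], [v_4], [v_5], [v_6], [v_7]
  1-simplices (24): (24 of them)
  2-simplices (16): (16 of them)

so the chain groups are C_0 ≅ Z^8, C_1 ≅ Z^24, C_2 ≅ Z^16.

The boundary map ∂_1: C_1 → C_0 maps an edge to its endpoints' difference, ∂[p,q] = q − p. For instance
  ∂[v_0,v_4] = [v_4] − [v_0].
As a 8×24 matrix over Z this has rank 7, with invariant factors (1,1,1,1,1,1,1).

Boundary ∂_2: C_2 → C_1 acts by ∂[p,q,r] = [q,r] − [p,r] + [p,q]. For instance
  ∂[v_1,v_3,v_5] = [v_3,v_5] − [v_1,v_5] + [v_1,v_3],
  ∂[v_1,v_2,v_6] = [v_2,v_6] − [v_1,v_6] + [v_1,v_2].
The resulting 24×16 matrix has rank 15, and its Smith normal form has invariant factors (1,1,1,1,1,1,1,1,1,1,1,1,1,1,1).

From H_k ≅ ker(∂_k) / im(∂_{k+1}) we obtain:

  H_2: rank ker ∂_2 − rank ∂_3 = (16 − 15) − 0 = 1, and there is no ∂_3, so H_2 = Z.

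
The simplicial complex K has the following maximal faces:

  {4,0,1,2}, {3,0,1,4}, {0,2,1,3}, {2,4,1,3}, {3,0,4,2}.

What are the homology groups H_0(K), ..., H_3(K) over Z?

K has 5 vertices, 10 edges, 10 triangles, 5 3-simplices.
rank ∂_0 = 0, rank ∂_1 = 4 ⇒ b_0 = 5 − 0 − 4 = 1; all invariant factors of ∂_1 are 1 so no torsion. So H_0 = Z.
rank ∂_1 = 4, rank ∂_2 = 6 ⇒ b_1 = 10 − 4 − 6 = 0; all invariant factors of ∂_2 are 1 so no torsion. So H_1 = 0.
rank ∂_2 = 6, rank ∂_3 = 4 ⇒ b_2 = 10 − 6 − 4 = 0; all invariant factors of ∂_3 are 1 so no torsion. So H_2 = 0.
rank ∂_3 = 4, rank ∂_4 = 0 ⇒ b_3 = 5 − 4 − 0 = 1. So H_3 = Z.

H_0 ≅ Z,  H_1 = 0,  H_2 = 0,  H_3 ≅ Z.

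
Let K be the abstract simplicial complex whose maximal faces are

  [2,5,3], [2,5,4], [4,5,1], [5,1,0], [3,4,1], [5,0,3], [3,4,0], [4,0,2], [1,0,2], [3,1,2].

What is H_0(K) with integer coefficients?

K has 6 vertices, 15 edges, 10 triangles.
rank ∂_0 = 0, rank ∂_1 = 5 ⇒ b_0 = 6 − 0 − 5 = 1; all invariant factors of ∂_1 are 1 so no torsion. So H_0 = Z.

H_0 ≅ Z.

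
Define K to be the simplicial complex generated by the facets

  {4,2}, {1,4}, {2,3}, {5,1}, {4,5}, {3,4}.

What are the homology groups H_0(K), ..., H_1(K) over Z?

H_0 = Z,  H_1 = Z^2.

Order the vertices as 1 < 2 < 3 < 4 < 5. Listing each simplex with vertices in this order, K has dimension 1 with simplices:

  0-simplices (5): [1], [2], [3], [4], [5]
  1-simplices (6): [1,4], [1,5], [2,3], [2,4], [3,4], [4,5]

giving chain groups C_0 ≅ Z^5, C_1 ≅ Z^6.

Boundary ∂_1: C_1 → C_0 is given by ∂[p,q] = [q] − [p].
This gives a 5×6 integer matrix of rank 4; reducing to Smith normal form yields diagonal entries (1,1,1,1).

Computing H_k = (kernel of ∂_k) / (image of ∂_{k+1}):

  H_0: rank C_0 − rank ∂_1 = 5 − 4 = 1, and the invariant factors of ∂_1 are all 1, so H_0 ≅ Z.
  H_1: rank ker ∂_1 − rank ∂_2 = (6 − 4) − 0 = 2, and there is no ∂_2, so H_1 ≅ Z^2.

(K is a triangulation of a wedge of 2 circles.)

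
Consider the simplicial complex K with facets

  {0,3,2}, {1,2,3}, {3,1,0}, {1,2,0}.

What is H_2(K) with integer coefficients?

We work with the vertex ordering 0 < 1 < 2 < 3. The simplices of K, each written with vertices in increasing order, are:

  0-simplices (4): [0], [1], [2], [3]
  1-simplices (6): [0,1], [0,2], [0,3], [1,2], [1,3], [2,3]
  2-simplices (4): [0,1,2], [0,1,3], [0,2,3], [1,2,3]

giving chain groups C_0 ≅ Z^4, C_1 ≅ Z^6, C_2 ≅ Z^4.

∂_1: C_1 → C_0 sends each edge [p,q] (with p < q) to q − p. For instance
  ∂[0,1] = [1] − [0].
This gives a 4×6 integer matrix of rank 3; reducing to Smith normal form yields diagonal entries (1,1,1).

The boundary map ∂_2: C_2 → C_1 acts by ∂[p,q,r] = [q,r] − [p,r] + [p,q]. For instance
  ∂[0,1,2] = [1,2] − [0,2] + [0,1],
  ∂[0,2,3] = [2,3] − [0,3] + [0,2].
The 6×4 boundary matrix has rank 3 and Smith normal form diag(1,1,1).

Now H_k = ker ∂_k / im ∂_{k+1}, so:

  H_2: rank ker ∂_2 − rank ∂_3 = (4 − 3) − 0 = 1, and there is no ∂_3, so H_2 ≅ Z.

H_2 ≅ Z.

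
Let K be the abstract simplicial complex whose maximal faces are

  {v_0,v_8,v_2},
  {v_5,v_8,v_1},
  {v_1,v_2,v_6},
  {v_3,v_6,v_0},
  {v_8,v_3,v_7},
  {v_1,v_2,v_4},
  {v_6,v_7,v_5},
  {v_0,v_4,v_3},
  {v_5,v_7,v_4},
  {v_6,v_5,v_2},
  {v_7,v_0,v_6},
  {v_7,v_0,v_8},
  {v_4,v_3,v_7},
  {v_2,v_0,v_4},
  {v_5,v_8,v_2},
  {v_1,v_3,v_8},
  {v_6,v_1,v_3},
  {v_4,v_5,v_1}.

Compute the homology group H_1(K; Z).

We work with the vertex ordering v_0 < v_1 < v_2 < v_3 < v_4 < v_5 < v_6 < v_7 < v_8. The simplices of K, each written with vertices in increasing order, are:

  0-simplices (9): [v_0], [v_1], [v_2], [v_3], [v_4], [v_5], [v_6], [v_7], [v_8]
  1-simplices (27): (27 of them)
  2-simplices (18): (18 of them)

so the chain groups are C_0 ≅ Z^9, C_1 ≅ Z^27, C_2 ≅ Z^18.

Boundary ∂_1: C_1 → C_0 is given by ∂[p,q] = [q] − [p]. For instance
  ∂[v_3,v_7] = [v_7] − [v_3].
As a 9×27 matrix over Z this has rank 8, with invariant factors (1,1,1,1,1,1,1,1).

Boundary ∂_2: C_2 → C_1 sends each 2-simplex [p,q,r] to [q,r] − [p,r] + [p,q]. For instance
  ∂[v_0,v_2,v_4] = [v_2,v_4] − [v_0,v_4] + [v_0,v_2],
  ∂[v_2,v_5,v_6] = [v_5,v_6] − [v_2,v_6] + [v_2,v_5].
This gives a 27×18 integer matrix of rank 18; reducing to Smith normal form yields diagonal entries (1,1,1,1,1,1,1,1,1,1,1,1,1,1,1,1,1,2).

From H_k ≅ ker(∂_k) / im(∂_{k+1}) we obtain:

  H_1: rank ker ∂_1 − rank ∂_2 = (27 − 8) − 18 = 1, and ∂_2 has invariant factor 2 > 1, so H_1 ≅ Z × Z/2.

(K is a triangulation of the Klein bottle.)

H_1 = Z × Z/2.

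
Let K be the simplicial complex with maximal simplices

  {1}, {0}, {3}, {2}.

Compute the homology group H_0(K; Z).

H_0 = Z^4.

Take the total order 0 < 1 < 2 < 3 on the vertex set. Then K (dimension 0) consists of the simplices:

  0-simplices (4): [0], [1], [2], [3]

giving chain groups C_0 ≅ Z^4.

Reading off H_k = ker ∂_k / im ∂_{k+1}:

  H_0: rank C_0 − rank ∂_1 = 4 − 0 = 4, and there is no ∂_1, so H_0 ≅ Z^4.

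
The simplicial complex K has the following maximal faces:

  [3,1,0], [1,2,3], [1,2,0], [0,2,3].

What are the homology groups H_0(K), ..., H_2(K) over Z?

Take the total order 0 < 1 < 2 < 3 on the vertex set. Then K (dimension 2) consists of the simplices:

  0-simplices (4): [0], [1], [2], [3]
  1-simplices (6): [0,1], [0,2], [0,3], [1,2], [1,3], [2,3]
  2-simplices (4): [0,1,2], [0,1,3], [0,2,3], [1,2,3]

so the chain groups are C_0 ≅ Z^4, C_1 ≅ Z^6, C_2 ≅ Z^4.

The boundary map ∂_1: C_1 → C_0 is given by ∂[p,q] = [q] − [p]. For instance
  ∂[0,2] = [2] − [0].
This gives a 4×6 integer matrix of rank 3; reducing to Smith normal form yields diagonal entries (1,1,1).

∂_2: C_2 → C_1 sends each 2-simplex [p,q,r] to [q,r] − [p,r] + [p,q]. For instance
  ∂[1,2,3] = [2,3] − [1,3] + [1,2],
  ∂[0,2,3] = [2,3] − [0,3] + [0,2].
The resulting 6×4 matrix has rank 3, and its Smith normal form has invariant factors (1,1,1).

From H_k ≅ ker(∂_k) / im(∂_{k+1}) we obtain:

  H_0: rank C_0 − rank ∂_1 = 4 − 3 = 1, and the invariant factors of ∂_1 are all 1, so H_0 = Z.
  H_1: rank ker ∂_1 − rank ∂_2 = (6 − 3) − 3 = 0, and the invariant factors of ∂_2 are all 1, so H_1 = 0.
  H_2: rank ker ∂_2 − rank ∂_3 = (4 − 3) − 0 = 1, and there is no ∂_3, so H_2 = Z.

As a check, the Euler characteristic is 4 − 6 + 4 = 2, which agrees with 1 − 0 + 1 = 2.

H_0 ≅ Z,  H_1 = 0,  H_2 ≅ Z.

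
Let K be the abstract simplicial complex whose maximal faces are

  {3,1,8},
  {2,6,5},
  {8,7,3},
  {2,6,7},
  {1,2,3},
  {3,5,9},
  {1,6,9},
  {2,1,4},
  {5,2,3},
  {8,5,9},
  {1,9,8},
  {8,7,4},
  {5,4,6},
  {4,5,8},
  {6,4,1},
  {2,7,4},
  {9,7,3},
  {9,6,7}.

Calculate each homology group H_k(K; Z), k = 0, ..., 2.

Order the vertices as 1 < 2 < 3 < 4 < 5 < 6 < 7 < 8 < 9. Listing each simplex with vertices in this order, K has dimension 2 with simplices:

  0-simplices (9): [1], [2], [3], [4], [5], [6], [7], [8], [9]
  1-simplices (27): (27 of them)
  2-simplices (18): [1,2,3], [1,2,4], [1,3,8], [1,4,6], [1,6,9], [1,8,9], [2,3,5], [2,4,7], [2,5,6], [2,6,7], [3,5,9], [3,7,8], [3,7,9], [4,5,6], [4,5,8], [4,7,8], [5,8,9], [6,7,9]

giving chain groups C_0 ≅ Z^9, C_1 ≅ Z^27, C_2 ≅ Z^18.

The boundary map ∂_1: C_1 → C_0 sends each edge [p,q] (with p < q) to q − p. For instance
  ∂[2,5] = [5] − [2].
The 9×27 boundary matrix has rank 8 and Smith normal form diag(1,1,1,1,1,1,1,1).

The boundary map ∂_2: C_2 → C_1 sends each 2-simplex [p,q,r] to [q,r] − [p,r] + [p,q]. For instance
  ∂[2,3,5] = [3,5] − [2,5] + [2,3],
  ∂[1,3,8] = [3,8] − [1,8] + [1,3].
The resulting 27×18 matrix has rank 18, and its Smith normal form has invariant factors (1,1,1,1,1,1,1,1,1,1,1,1,1,1,1,1,1,2).

Computing H_k = (kernel of ∂_k) / (image of ∂_{k+1}):

  H_0: rank C_0 − rank ∂_1 = 9 − 8 = 1, and the invariant factors of ∂_1 are all 1, so H_0 = Z.
  H_1: rank ker ∂_1 − rank ∂_2 = (27 − 8) − 18 = 1, and ∂_2 has invariant factor 2 > 1, so H_1 = Z ⊕ Z/2Z.
  H_2: rank ker ∂_2 − rank ∂_3 = (18 − 18) − 0 = 0, and there is no ∂_3, so H_2 = 0.

(K is a triangulation of the Klein bottle.)

H_0 ≅ Z,  H_1 ≅ Z ⊕ Z/2Z,  H_2 = 0.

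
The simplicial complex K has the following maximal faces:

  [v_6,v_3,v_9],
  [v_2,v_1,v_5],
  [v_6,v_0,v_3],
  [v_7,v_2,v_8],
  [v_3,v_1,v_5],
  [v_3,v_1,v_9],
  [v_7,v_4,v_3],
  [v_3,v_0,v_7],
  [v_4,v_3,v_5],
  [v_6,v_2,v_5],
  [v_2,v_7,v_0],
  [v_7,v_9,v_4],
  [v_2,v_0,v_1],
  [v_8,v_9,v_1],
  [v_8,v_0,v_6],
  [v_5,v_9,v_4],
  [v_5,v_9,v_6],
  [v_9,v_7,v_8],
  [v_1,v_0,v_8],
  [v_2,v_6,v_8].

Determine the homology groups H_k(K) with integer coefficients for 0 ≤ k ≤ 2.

We work with the vertex ordering v_0 < v_1 < v_2 < v_3 < v_4 < v_5 < v_6 < v_7 < v_8 < v_9. The simplices of K, each written with vertices in increasing order, are:

  0-simplices (10): [v_0], [v_1], [v_2], [v_3], [v_4], [v_5], [v_6], [v_7], [v_8], [v_9]
  1-simplices (30): (30 of them)
  2-simplices (20): (20 of them)

so the chain groups are C_0 ≅ Z^10, C_1 ≅ Z^30, C_2 ≅ Z^20.

The boundary map ∂_1: C_1 → C_0 is given by ∂[p,q] = [q] − [p].
This gives a 10×30 integer matrix of rank 9; reducing to Smith normal form yields diagonal entries (1,1,1,1,1,1,1,1,1).

∂_2: C_2 → C_1 acts by ∂[p,q,r] = [q,r] − [p,r] + [p,q]. For instance
  ∂[v_2,v_6,v_8] = [v_6,v_8] − [v_2,v_8] + [v_2,v_6],
  ∂[v_0,v_2,v_7] = [v_2,v_7] − [v_0,v_7] + [v_0,v_2].
As a 30×20 matrix over Z this has rank 20, with invariant factors (1,1,1,1,1,1,1,1,1,1,1,1,1,1,1,1,1,1,1,2).

Now H_k = ker ∂_k / im ∂_{k+1}, so:

  H_0: rank C_0 − rank ∂_1 = 10 − 9 = 1, and the invariant factors of ∂_1 are all 1, so H_0 ≅ Z.
  H_1: rank ker ∂_1 − rank ∂_2 = (30 − 9) − 20 = 1, and ∂_2 has invariant factor 2 > 1, so H_1 ≅ Z ⊕ Z/2.
  H_2: rank ker ∂_2 − rank ∂_3 = (20 − 20) − 0 = 0, and there is no ∂_3, so H_2 ≅ 0.

H_0 = Z,  H_1 = Z ⊕ Z/2,  H_2 = 0.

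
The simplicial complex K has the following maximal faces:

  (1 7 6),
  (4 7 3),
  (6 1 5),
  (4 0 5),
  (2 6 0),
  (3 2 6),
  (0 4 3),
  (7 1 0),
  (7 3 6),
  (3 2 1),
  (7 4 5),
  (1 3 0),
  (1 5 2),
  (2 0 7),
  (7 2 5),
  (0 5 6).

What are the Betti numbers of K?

b_0 = 1, b_1 = 2, b_2 = 1.

Fix the vertex order 0 < 1 < 2 < 3 < 4 < 5 < 6 < 7 and write every simplex with vertices in increasing order. Then dim K = 2 and the simplices of K are:

  0-simplices (8): [0], [1], [2], [3], [4], [5], [6], [7]
  1-simplices (24): (24 of them)
  2-simplices (16): [0,1,3], [0,1,7], [0,2,6], [0,2,7], [0,3,4], [0,4,5], [0,5,6], [1,2,3], [1,2,5], [1,5,6], [1,6,7], [2,3,6], [2,5,7], [3,4,7], [3,6,7], [4,5,7]

so the chain groups are C_0 ≅ Z^8, C_1 ≅ Z^24, C_2 ≅ Z^16.

Boundary ∂_1: C_1 → C_0 is given by ∂[p,q] = [q] − [p]. For instance
  ∂[3,7] = [7] − [3].
The resulting 8×24 matrix has rank 7, and its Smith normal form has invariant factors (1,1,1,1,1,1,1).

The boundary map ∂_2: C_2 → C_1 sends each 2-simplex [p,q,r] to [q,r] − [p,r] + [p,q]. For instance
  ∂[2,3,6] = [3,6] − [2,6] + [2,3],
  ∂[0,3,4] = [3,4] − [0,4] + [0,3].
This gives a 24×16 integer matrix of rank 15; reducing to Smith normal form yields diagonal entries (1,1,1,1,1,1,1,1,1,1,1,1,1,1,1).

From H_k ≅ ker(∂_k) / im(∂_{k+1}) we obtain:

  H_0: rank C_0 − rank ∂_1 = 8 − 7 = 1, and the invariant factors of ∂_1 are all 1, so H_0 ≅ Z.
  H_1: rank ker ∂_1 − rank ∂_2 = (24 − 7) − 15 = 2, and the invariant factors of ∂_2 are all 1, so H_1 ≅ Z^2.
  H_2: rank ker ∂_2 − rank ∂_3 = (16 − 15) − 0 = 1, and there is no ∂_3, so H_2 ≅ Z.

Hence the Betti numbers are b_0 = 1, b_1 = 2, b_2 = 1.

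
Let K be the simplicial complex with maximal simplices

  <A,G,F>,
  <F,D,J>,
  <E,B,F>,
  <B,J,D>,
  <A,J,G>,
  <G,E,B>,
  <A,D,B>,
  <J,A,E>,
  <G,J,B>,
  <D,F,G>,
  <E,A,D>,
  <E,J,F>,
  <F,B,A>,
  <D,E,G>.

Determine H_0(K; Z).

H_0 = Z.

K has 7 vertices, 21 edges, 14 triangles.
rank ∂_0 = 0, rank ∂_1 = 6 ⇒ b_0 = 7 − 0 − 6 = 1; all invariant factors of ∂_1 are 1 so no torsion. So H_0 = Z.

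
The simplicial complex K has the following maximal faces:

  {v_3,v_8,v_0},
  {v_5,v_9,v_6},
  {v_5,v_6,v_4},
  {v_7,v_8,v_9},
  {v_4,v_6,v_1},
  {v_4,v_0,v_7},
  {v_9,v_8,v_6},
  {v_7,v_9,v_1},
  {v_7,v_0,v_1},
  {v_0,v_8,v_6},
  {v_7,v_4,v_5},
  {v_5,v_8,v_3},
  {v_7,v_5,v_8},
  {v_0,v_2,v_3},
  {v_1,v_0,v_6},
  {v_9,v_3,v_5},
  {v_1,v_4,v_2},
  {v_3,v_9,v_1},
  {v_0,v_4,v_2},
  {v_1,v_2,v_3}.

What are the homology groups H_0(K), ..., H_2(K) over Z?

H_0 ≅ Z,  H_1 ≅ Z ⊕ Z/2,  H_2 = 0.

We work with the vertex ordering v_0 < v_1 < v_2 < v_3 < v_4 < v_5 < v_6 < v_7 < v_8 < v_9. The simplices of K, each written with vertices in increasing order, are:

  0-simplices (10): [v_0], [v_1], [v_2], [v_3], [v_4], [v_5], [v_6], [v_7], [v_8], [v_9]
  1-simplices (30): (30 of them)
  2-simplices (20): (20 of them)

giving chain groups C_0 ≅ Z^10, C_1 ≅ Z^30, C_2 ≅ Z^20.

Boundary ∂_1: C_1 → C_0 maps an edge to its endpoints' difference, ∂[p,q] = q − p.
This gives a 10×30 integer matrix of rank 9; reducing to Smith normal form yields diagonal entries (1,1,1,1,1,1,1,1,1).

∂_2: C_2 → C_1 sends each 2-simplex [p,q,r] to [q,r] − [p,r] + [p,q]. For instance
  ∂[v_0,v_1,v_7] = [v_1,v_7] − [v_0,v_7] + [v_0,v_1],
  ∂[v_1,v_7,v_9] = [v_7,v_9] − [v_1,v_9] + [v_1,v_7].
This gives a 30×20 integer matrix of rank 20; reducing to Smith normal form yields diagonal entries (1,1,1,1,1,1,1,1,1,1,1,1,1,1,1,1,1,1,1,2).

Computing H_k = (kernel of ∂_k) / (image of ∂_{k+1}):

  H_0: rank C_0 − rank ∂_1 = 10 − 9 = 1, and the invariant factors of ∂_1 are all 1, so H_0 ≅ Z.
  H_1: rank ker ∂_1 − rank ∂_2 = (30 − 9) − 20 = 1, and ∂_2 has invariant factor 2 > 1, so H_1 ≅ Z ⊕ Z/2.
  H_2: rank ker ∂_2 − rank ∂_3 = (20 − 20) − 0 = 0, and there is no ∂_3, so H_2 ≅ 0.

As a check, the Euler characteristic is 10 − 30 + 20 = 0, which agrees with 1 − 1 + 0 = 0.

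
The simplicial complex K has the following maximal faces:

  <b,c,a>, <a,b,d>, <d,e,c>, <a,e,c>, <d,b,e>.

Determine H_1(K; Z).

H_1 ≅ Z.

Take the total order a < b < c < d < e on the vertex set. Then K (dimension 2) consists of the simplices:

  0-simplices (5): a, b, c, d, e
  1-simplices (10): ab, ac, ad, ae, bc, bd, be, cd, ce, de
  2-simplices (5): abc, abd, ace, bde, cde

Hence C_0 ≅ Z^5, C_1 ≅ Z^10, C_2 ≅ Z^5.

∂_1: C_1 → C_0 sends each edge [p,q] (with p < q) to q − p.
As a 5×10 matrix over Z this has rank 4, with invariant factors (1,1,1,1).

Boundary ∂_2: C_2 → C_1 sends each 2-simplex [p,q,r] to [q,r] − [p,r] + [p,q]. For instance
  ∂bde = de − be + bd,
  ∂abd = bd − ad + ab.
This gives a 10×5 integer matrix of rank 5; reducing to Smith normal form yields diagonal entries (1,1,1,1,1).

From H_k ≅ ker(∂_k) / im(∂_{k+1}) we obtain:

  H_1: rank ker ∂_1 − rank ∂_2 = (10 − 4) − 5 = 1, and the invariant factors of ∂_2 are all 1, so H_1 ≅ Z.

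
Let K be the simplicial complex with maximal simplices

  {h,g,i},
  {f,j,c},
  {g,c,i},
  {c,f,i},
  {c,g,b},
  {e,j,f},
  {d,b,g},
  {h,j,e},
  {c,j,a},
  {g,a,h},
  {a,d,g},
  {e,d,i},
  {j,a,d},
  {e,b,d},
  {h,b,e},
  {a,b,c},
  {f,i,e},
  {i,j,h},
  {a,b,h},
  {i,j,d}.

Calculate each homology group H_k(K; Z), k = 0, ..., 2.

Order the vertices as a < b < c < d < e < f < g < h < i < j. Listing each simplex with vertices in this order, K has dimension 2 with simplices:

  0-simplices (10): a, b, c, d, e, f, g, h, i, j
  1-simplices (30): ab, ac, ad, ag, ah, aj, bc, bd, be, bg, bh, cf, cg, ci, cj, de, dg, di, dj, ef, eh, ei, ej, fi, fj, gh, gi, hi, hj, ij
  2-simplices (20): abc, abh, acj, adg, adj, agh, bcg, bde, bdg, beh, cfi, cfj, cgi, dei, dij, efi, efj, ehj, ghi, hij

Hence C_0 ≅ Z^10, C_1 ≅ Z^30, C_2 ≅ Z^20.

The boundary map ∂_1: C_1 → C_0 maps an edge to its endpoints' difference, ∂[p,q] = q − p. For instance
  ∂dj = j − d.
The 10×30 boundary matrix has rank 9 and Smith normal form diag(1,1,1,1,1,1,1,1,1).

The boundary map ∂_2: C_2 → C_1 acts by ∂[p,q,r] = [q,r] − [p,r] + [p,q]. For instance
  ∂acj = cj − aj + ac,
  ∂hij = ij − hj + hi.
The resulting 30×20 matrix has rank 20, and its Smith normal form has invariant factors (1,1,1,1,1,1,1,1,1,1,1,1,1,1,1,1,1,1,1,2).

Now H_k = ker ∂_k / im ∂_{k+1}, so:

  H_0: rank C_0 − rank ∂_1 = 10 − 9 = 1, and the invariant factors of ∂_1 are all 1, so H_0 ≅ Z.
  H_1: rank ker ∂_1 − rank ∂_2 = (30 − 9) − 20 = 1, and ∂_2 has invariant factor 2 > 1, so H_1 ≅ Z ⊕ Z/2.
  H_2: rank ker ∂_2 − rank ∂_3 = (20 − 20) − 0 = 0, and there is no ∂_3, so H_2 ≅ 0.

H_0 = Z,  H_1 = Z ⊕ Z/2,  H_2 = 0.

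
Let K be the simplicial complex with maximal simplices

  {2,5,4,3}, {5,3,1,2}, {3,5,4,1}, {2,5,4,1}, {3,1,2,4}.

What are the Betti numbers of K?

b_0 = 1, b_1 = 0, b_2 = 0, b_3 = 1.

Take the total order 1 < 2 < 3 < 4 < 5 on the vertex set. Then K (dimension 3) consists of the simplices:

  0-simplices (5): [1], [2], [3], [4], [5]
  1-simplices (10): [1,2], [1,3], [1,4], [1,5], [2,3], [2,4], [2,5], [3,4], [3,5], [4,5]
  2-simplices (10): [1,2,3], [1,2,4], [1,2,5], [1,3,4], [1,3,5], [1,4,5], [2,3,4], [2,3,5], [2,4,5], [3,4,5]
  3-simplices (5): [1,2,3,4], [1,2,3,5], [1,2,4,5], [1,3,4,5], [2,3,4,5]

so the chain groups are C_0 ≅ Z^5, C_1 ≅ Z^10, C_2 ≅ Z^10, C_3 ≅ Z^5.

Boundary ∂_1: C_1 → C_0 sends each edge [p,q] (with p < q) to q − p. For instance
  ∂[1,5] = [5] − [1].
The resulting 5×10 matrix has rank 4, and its Smith normal form has invariant factors (1,1,1,1).

The boundary map ∂_2: C_2 → C_1 sends each 2-simplex [p,q,r] to [q,r] − [p,r] + [p,q]. For instance
  ∂[1,3,5] = [3,5] − [1,5] + [1,3],
  ∂[1,2,4] = [2,4] − [1,4] + [1,2].
The 10×10 boundary matrix has rank 6 and Smith normal form diag(1,1,1,1,1,1).

Boundary ∂_3: C_3 → C_2 sends each 3-simplex σ to the alternating sum Σ_i (−1)^i (σ with its i-th vertex removed). For instance
  ∂[1,2,3,5] = [2,3,5] − [1,3,5] + [1,2,5] − [1,2,3],
  ∂[2,3,4,5] = [3,4,5] − [2,4,5] + [2,3,5] − [2,3,4].
This gives a 10×5 integer matrix of rank 4; reducing to Smith normal form yields diagonal entries (1,1,1,1).

Now H_k = ker ∂_k / im ∂_{k+1}, so:

  H_0: rank C_0 − rank ∂_1 = 5 − 4 = 1, and the invariant factors of ∂_1 are all 1, so H_0 ≅ Z.
  H_1: rank ker ∂_1 − rank ∂_2 = (10 − 4) − 6 = 0, and the invariant factors of ∂_2 are all 1, so H_1 ≅ 0.
  H_2: rank ker ∂_2 − rank ∂_3 = (10 − 6) − 4 = 0, and the invariant factors of ∂_3 are all 1, so H_2 ≅ 0.
  H_3: rank ker ∂_3 − rank ∂_4 = (5 − 4) − 0 = 1, and there is no ∂_4, so H_3 ≅ Z.

(K is a triangulation of the 3-sphere S^3.)

Hence the Betti numbers are b_0 = 1, b_1 = 0, b_2 = 0, b_3 = 1.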